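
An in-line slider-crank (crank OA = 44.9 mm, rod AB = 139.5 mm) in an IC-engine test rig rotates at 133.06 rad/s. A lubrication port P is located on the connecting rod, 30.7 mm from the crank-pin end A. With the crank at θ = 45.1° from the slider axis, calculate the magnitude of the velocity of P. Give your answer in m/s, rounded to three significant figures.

ω = 133.1 rad/s.  Crank-pin speed |V_A| = rω = 5.9744 m/s, perpendicular to OA.
Rod angle: sinφ = −(r/L) sinθ ⇒ φ = -13.179°; ω_rod = −rω cosθ/√(L²−r²sin²θ) = -31.048 rad/s.
V_P = V_A + ω_rod × AP, with AP = 0.0307 m along the rod.
Components: V_Px = −rω sinθ − a·ω_rod·sinφ = -4.4492 m/s;  V_Py = rω cosθ + a·ω_rod·cosφ = +3.2891 m/s.
|V_P| = √(V_Px² + V_Py²) = 5.533 m/s.

5.53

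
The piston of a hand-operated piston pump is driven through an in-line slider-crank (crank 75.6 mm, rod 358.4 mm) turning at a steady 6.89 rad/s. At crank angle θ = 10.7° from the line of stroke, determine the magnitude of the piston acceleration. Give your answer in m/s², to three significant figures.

ω = 6.89 rad/s
x(θ) = r cosθ + √(L² − r² sin²θ); with ω constant, a = ω²·d²x/dθ².
d²x/dθ² = −r cosθ − r²(cos2θ)/√u − r⁴ sin²2θ/(4u^{3/2}),  u = L² − r² sin²θ = 0.128254 m².
Substituting r = 0.0756 m, L = 0.3584 m, θ = 10.7°: d²x/dθ² = -0.089168 m.
a = ω²·d²x/dθ² = (6.89)²·(-0.089168) = -4.233 m/s²;  |a| = 4.233 m/s².

4.23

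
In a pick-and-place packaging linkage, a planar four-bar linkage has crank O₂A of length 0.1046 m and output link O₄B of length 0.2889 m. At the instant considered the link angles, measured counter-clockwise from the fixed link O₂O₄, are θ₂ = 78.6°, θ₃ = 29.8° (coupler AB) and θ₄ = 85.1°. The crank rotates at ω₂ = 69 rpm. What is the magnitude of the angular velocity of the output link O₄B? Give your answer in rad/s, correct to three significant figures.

ω₂ = 7.226 rad/s (from 69 rpm).
Differentiating the loop-closure r₂e^{iθ₂}+r₃e^{iθ₃}=r₁+r₄e^{iθ₄} gives r₂ω₂e^{iθ₂}+r₃ω₃e^{iθ₃}=r₄ω₄e^{iθ₄}.
Eliminating the other unknown: ω₄ = r₂ω₂ sin(θ₂−θ₃) / [r₄ sin(θ₄−θ₃)].
Numerator sine = +0.75241; denominator sine = +0.82214.
Result = 0.1046·7.226·(+0.75241) / (0.2889·(+0.82214)) = +2.3943 rad/s; magnitude 2.3943 rad/s.

2.39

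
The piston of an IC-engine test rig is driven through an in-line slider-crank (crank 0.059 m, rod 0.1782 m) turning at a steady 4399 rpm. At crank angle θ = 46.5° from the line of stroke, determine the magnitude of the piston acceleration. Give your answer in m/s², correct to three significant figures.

8520

ω = 2π·4399/60 = 460.7 rad/s
x(θ) = r cosθ + √(L² − r² sin²θ); with ω constant, a = ω²·d²x/dθ².
d²x/dθ² = −r cosθ − r²(cos2θ)/√u − r⁴ sin²2θ/(4u^{3/2}),  u = L² − r² sin²θ = 0.0299236 m².
Substituting r = 0.059 m, L = 0.1782 m, θ = 46.5°: d²x/dθ² = -0.040143 m.
a = ω²·d²x/dθ² = (460.7)²·(-0.040143) = -8518.8 m/s²;  |a| = 8518.8 m/s².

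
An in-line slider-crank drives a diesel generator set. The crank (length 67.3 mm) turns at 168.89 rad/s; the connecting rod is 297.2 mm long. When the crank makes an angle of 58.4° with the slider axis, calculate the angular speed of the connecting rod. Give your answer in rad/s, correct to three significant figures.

20.4

ω = 168.9 rad/s
The rod makes angle φ with the slider axis where L sinφ = r sinθ; differentiating, L cosφ·φ̇ = r ω cosθ.
L cosφ = √(L² − r² sin²θ) = 0.29162 m.
|ω_rod| = r ω |cosθ| / √(L² − r² sin²θ) = 0.0673·168.9·0.52399/0.29162 = 20.423 rad/s.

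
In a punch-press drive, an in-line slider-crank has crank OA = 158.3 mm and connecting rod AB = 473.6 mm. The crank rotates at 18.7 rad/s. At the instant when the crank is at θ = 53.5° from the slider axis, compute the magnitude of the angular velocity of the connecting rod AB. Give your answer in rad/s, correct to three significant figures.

3.86

ω = 18.7 rad/s
The rod makes angle φ with the slider axis where L sinφ = r sinθ; differentiating, L cosφ·φ̇ = r ω cosθ.
L cosφ = √(L² − r² sin²θ) = 0.45618 m.
|ω_rod| = r ω |cosθ| / √(L² − r² sin²θ) = 0.1583·18.7·0.59482/0.45618 = 3.8598 rad/s.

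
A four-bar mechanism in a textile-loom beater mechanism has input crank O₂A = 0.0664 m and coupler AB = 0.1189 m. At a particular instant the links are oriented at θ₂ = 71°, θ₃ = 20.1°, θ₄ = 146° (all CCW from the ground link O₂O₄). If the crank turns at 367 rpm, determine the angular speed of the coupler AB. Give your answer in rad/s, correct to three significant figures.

25.6

ω₂ = 38.43 rad/s (from 367 rpm).
Differentiating the loop-closure r₂e^{iθ₂}+r₃e^{iθ₃}=r₁+r₄e^{iθ₄} gives r₂ω₂e^{iθ₂}+r₃ω₃e^{iθ₃}=r₄ω₄e^{iθ₄}.
Eliminating the other unknown: ω₃ = r₂ω₂ sin(θ₄−θ₂) / [r₃ sin(θ₃−θ₄)].
Numerator sine = +0.96593; denominator sine = -0.81004.
Result = 0.0664·38.43·(+0.96593) / (0.1189·(-0.81004)) = -25.593 rad/s; magnitude 25.593 rad/s.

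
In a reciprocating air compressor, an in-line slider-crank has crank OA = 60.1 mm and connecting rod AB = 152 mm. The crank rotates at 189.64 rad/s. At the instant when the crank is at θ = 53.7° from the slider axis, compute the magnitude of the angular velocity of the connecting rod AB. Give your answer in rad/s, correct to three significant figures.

46.8

ω = 189.6 rad/s
The rod makes angle φ with the slider axis where L sinφ = r sinθ; differentiating, L cosφ·φ̇ = r ω cosθ.
L cosφ = √(L² − r² sin²θ) = 0.14408 m.
|ω_rod| = r ω |cosθ| / √(L² − r² sin²θ) = 0.0601·189.6·0.59201/0.14408 = 46.832 rad/s.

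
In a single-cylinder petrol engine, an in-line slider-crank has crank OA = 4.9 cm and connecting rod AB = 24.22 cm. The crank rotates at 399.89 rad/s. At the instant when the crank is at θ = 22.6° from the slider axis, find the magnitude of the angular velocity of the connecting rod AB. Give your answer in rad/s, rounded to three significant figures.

74.9

ω = 399.9 rad/s
The rod makes angle φ with the slider axis where L sinφ = r sinθ; differentiating, L cosφ·φ̇ = r ω cosθ.
L cosφ = √(L² − r² sin²θ) = 0.24147 m.
|ω_rod| = r ω |cosθ| / √(L² − r² sin²θ) = 0.049·399.9·0.92321/0.24147 = 74.917 rad/s.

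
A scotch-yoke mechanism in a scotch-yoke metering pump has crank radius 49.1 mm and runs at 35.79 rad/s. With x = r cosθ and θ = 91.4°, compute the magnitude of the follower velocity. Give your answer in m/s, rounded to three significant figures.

ω = 35.79 rad/s
x = r cosθ ⇒ ẋ = −rω sinθ.
|v| = rω|sinθ| = 0.0491·35.79·|sin 91.4°| = 1.7568 m/s.

1.76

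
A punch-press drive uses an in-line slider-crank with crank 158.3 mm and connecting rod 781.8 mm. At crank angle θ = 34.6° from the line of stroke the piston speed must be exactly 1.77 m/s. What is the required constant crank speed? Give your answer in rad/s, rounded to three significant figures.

For an in-line slider-crank, |v_piston| = rω|sinθ|·[1 + r cosθ/√(L² − r² sin²θ)].
With r = 0.1583 m, L = 0.7818 m, θ = 34.6°: the bracketed kinematic factor |dx/dθ| = 0.10497 m.
ω = v/|dx/dθ| = 1.77/0.10497 = 16.862 rad/s.

16.9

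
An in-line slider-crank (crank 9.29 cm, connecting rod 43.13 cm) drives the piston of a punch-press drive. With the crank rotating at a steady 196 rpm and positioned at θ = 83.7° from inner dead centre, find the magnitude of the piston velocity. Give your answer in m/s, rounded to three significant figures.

1.94

ω = 2π·196/60 = 20.53 rad/s
For an in-line slider-crank, x = r cosθ + √(L² − r² sin²θ), so v = −rω sinθ·[1 + r cosθ/√(L² − r² sin²θ)].
With r = 0.0929 m, L = 0.4313 m, θ = 83.7°: √(L² − r² sin²θ) = 0.4213 m.
v = −0.0929·20.53·0.99396·[1 + 0.0929·0.10973/0.4213] = -1.9411 m/s.
|v| = 1.9411 m/s.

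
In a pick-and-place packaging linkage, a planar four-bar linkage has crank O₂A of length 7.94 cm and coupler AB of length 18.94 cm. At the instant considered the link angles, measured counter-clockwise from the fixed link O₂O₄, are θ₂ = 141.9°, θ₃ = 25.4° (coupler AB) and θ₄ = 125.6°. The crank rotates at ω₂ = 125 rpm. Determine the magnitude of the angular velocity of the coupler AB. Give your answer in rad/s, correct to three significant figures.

ω₂ = 13.09 rad/s (from 125 rpm).
Differentiating the loop-closure r₂e^{iθ₂}+r₃e^{iθ₃}=r₁+r₄e^{iθ₄} gives r₂ω₂e^{iθ₂}+r₃ω₃e^{iθ₃}=r₄ω₄e^{iθ₄}.
Eliminating the other unknown: ω₃ = r₂ω₂ sin(θ₄−θ₂) / [r₃ sin(θ₃−θ₄)].
Numerator sine = -0.28067; denominator sine = -0.98420.
Result = 0.0794·13.09·(-0.28067) / (0.1894·(-0.98420)) = +1.5649 rad/s; magnitude 1.5649 rad/s.

1.56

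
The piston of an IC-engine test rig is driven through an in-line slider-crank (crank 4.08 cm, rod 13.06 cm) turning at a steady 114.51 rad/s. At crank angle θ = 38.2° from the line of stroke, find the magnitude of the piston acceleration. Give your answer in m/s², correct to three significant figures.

465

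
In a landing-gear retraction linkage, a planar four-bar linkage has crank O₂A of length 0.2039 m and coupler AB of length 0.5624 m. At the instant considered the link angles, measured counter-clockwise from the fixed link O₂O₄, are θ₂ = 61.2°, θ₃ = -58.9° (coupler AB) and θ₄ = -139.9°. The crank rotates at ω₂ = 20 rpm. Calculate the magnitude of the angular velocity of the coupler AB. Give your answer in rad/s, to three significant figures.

0.277

ω₂ = 2.094 rad/s (from 20 rpm).
Differentiating the loop-closure r₂e^{iθ₂}+r₃e^{iθ₃}=r₁+r₄e^{iθ₄} gives r₂ω₂e^{iθ₂}+r₃ω₃e^{iθ₃}=r₄ω₄e^{iθ₄}.
Eliminating the other unknown: ω₃ = r₂ω₂ sin(θ₄−θ₂) / [r₃ sin(θ₃−θ₄)].
Numerator sine = +0.36000; denominator sine = +0.98769.
Result = 0.2039·2.094·(+0.36000) / (0.5624·(+0.98769)) = +0.27676 rad/s; magnitude 0.27676 rad/s.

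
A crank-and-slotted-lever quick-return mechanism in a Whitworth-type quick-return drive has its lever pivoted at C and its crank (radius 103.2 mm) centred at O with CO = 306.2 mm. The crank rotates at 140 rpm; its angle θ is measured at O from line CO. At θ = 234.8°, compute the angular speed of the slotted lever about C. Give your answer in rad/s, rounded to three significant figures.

1.63

ω = 14.66 rad/s (from 140 rpm).
Crank pin A relative to C: A = (d + r cosθ, r sinθ); lever angle φ = atan2(r sinθ, d + r cosθ).
Differentiating tanφ: φ̇ = rω(d cosθ + r)/(d² + r² + 2dr cosθ).
d² + r² + 2dr cosθ = |CA|² = 0.0679783 m²;  d cosθ + r = -0.073304 m.
|ω_lever| = |0.1032·14.66·-0.073304| / 0.0679783 = 1.6315 rad/s.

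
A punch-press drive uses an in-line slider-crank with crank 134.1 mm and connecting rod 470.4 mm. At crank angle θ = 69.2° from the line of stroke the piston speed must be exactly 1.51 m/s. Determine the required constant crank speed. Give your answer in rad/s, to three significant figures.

10.9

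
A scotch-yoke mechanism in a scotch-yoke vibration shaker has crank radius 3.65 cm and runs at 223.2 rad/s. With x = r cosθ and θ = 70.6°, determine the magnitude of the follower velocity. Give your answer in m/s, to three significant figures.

7.68

ω = 223.2 rad/s
x = r cosθ ⇒ ẋ = −rω sinθ.
|v| = rω|sinθ| = 0.0365·223.2·|sin 70.6°| = 7.6842 m/s.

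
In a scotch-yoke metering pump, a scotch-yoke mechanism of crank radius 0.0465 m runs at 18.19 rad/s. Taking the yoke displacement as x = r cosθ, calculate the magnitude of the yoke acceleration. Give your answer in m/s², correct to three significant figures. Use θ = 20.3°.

ω = 18.19 rad/s
x = r cosθ ⇒ ẍ = −rω² cosθ (ω constant).
|a| = rω²|cosθ| = 0.0465·(18.19)²·|cos 20.3°| = 14.43 m/s².

14.4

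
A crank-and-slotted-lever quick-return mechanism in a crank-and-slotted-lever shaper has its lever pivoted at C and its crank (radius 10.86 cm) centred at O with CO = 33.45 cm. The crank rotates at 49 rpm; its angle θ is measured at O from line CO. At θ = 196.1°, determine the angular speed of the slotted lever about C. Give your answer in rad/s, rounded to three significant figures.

ω = 5.131 rad/s (from 49 rpm).
Crank pin A relative to C: A = (d + r cosθ, r sinθ); lever angle φ = atan2(r sinθ, d + r cosθ).
Differentiating tanφ: φ̇ = rω(d cosθ + r)/(d² + r² + 2dr cosθ).
d² + r² + 2dr cosθ = |CA|² = 0.0538803 m²;  d cosθ + r = -0.21278 m.
|ω_lever| = |0.1086·5.131·-0.21278| / 0.0538803 = 2.2007 rad/s.

2.20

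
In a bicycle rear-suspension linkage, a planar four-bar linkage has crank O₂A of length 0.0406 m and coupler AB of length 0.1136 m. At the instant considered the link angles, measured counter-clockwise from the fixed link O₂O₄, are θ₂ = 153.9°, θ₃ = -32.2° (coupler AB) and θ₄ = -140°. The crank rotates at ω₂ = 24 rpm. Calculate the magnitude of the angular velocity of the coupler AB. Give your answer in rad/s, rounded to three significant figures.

ω₂ = 2.513 rad/s (from 24 rpm).
Differentiating the loop-closure r₂e^{iθ₂}+r₃e^{iθ₃}=r₁+r₄e^{iθ₄} gives r₂ω₂e^{iθ₂}+r₃ω₃e^{iθ₃}=r₄ω₄e^{iθ₄}.
Eliminating the other unknown: ω₃ = r₂ω₂ sin(θ₄−θ₂) / [r₃ sin(θ₃−θ₄)].
Numerator sine = +0.91425; denominator sine = +0.95213.
Result = 0.0406·2.513·(+0.91425) / (0.1136·(+0.95213)) = +0.8625 rad/s; magnitude 0.8625 rad/s.

0.862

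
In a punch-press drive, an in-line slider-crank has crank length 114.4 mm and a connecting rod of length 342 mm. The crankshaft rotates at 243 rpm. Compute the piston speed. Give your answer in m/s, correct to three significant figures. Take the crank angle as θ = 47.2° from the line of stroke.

ω = 2π·243/60 = 25.45 rad/s
For an in-line slider-crank, x = r cosθ + √(L² − r² sin²θ), so v = −rω sinθ·[1 + r cosθ/√(L² − r² sin²θ)].
With r = 0.1144 m, L = 0.342 m, θ = 47.2°: √(L² − r² sin²θ) = 0.33154 m.
v = −0.1144·25.45·0.73373·[1 + 0.1144·0.67944/0.33154] = -2.6368 m/s.
|v| = 2.6368 m/s.

2.64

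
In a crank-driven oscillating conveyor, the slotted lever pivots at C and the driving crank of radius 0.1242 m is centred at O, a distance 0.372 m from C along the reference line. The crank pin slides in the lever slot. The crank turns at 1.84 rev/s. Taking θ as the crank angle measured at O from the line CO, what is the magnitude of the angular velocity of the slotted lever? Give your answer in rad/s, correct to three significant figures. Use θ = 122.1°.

1.01

ω = 11.56 rad/s (from 1.84 rev/s).
Crank pin A relative to C: A = (d + r cosθ, r sinθ); lever angle φ = atan2(r sinθ, d + r cosθ).
Differentiating tanφ: φ̇ = rω(d cosθ + r)/(d² + r² + 2dr cosθ).
d² + r² + 2dr cosθ = |CA|² = 0.104706 m²;  d cosθ + r = -0.07348 m.
|ω_lever| = |0.1242·11.56·-0.07348| / 0.104706 = 1.0077 rad/s.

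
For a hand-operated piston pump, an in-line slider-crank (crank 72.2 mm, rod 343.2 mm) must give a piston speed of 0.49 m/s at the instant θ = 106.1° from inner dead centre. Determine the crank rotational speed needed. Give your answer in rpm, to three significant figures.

71.7

For an in-line slider-crank, |v_piston| = rω|sinθ|·[1 + r cosθ/√(L² − r² sin²θ)].
With r = 0.0722 m, L = 0.3432 m, θ = 106.1°: the bracketed kinematic factor |dx/dθ| = 0.065236 m.
ω = v/|dx/dθ| = 0.49/0.065236 = 7.5112 rad/s.
N = 60ω/(2π) = 71.727 rpm.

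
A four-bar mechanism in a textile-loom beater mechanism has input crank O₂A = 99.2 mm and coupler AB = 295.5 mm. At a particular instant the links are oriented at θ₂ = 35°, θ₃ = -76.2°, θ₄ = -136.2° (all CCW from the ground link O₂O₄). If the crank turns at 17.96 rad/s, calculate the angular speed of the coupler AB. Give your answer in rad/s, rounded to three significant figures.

1.07

ω₂ = 17.96 rad/s
Differentiating the loop-closure r₂e^{iθ₂}+r₃e^{iθ₃}=r₁+r₄e^{iθ₄} gives r₂ω₂e^{iθ₂}+r₃ω₃e^{iθ₃}=r₄ω₄e^{iθ₄}.
Eliminating the other unknown: ω₃ = r₂ω₂ sin(θ₄−θ₂) / [r₃ sin(θ₃−θ₄)].
Numerator sine = -0.15299; denominator sine = +0.86603.
Result = 0.0992·17.96·(-0.15299) / (0.2955·(+0.86603)) = -1.0651 rad/s; magnitude 1.0651 rad/s.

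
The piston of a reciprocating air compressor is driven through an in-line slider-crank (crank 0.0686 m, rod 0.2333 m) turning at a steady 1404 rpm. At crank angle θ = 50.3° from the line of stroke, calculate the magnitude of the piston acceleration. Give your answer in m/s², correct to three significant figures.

875

ω = 2π·1404/60 = 147 rad/s
x(θ) = r cosθ + √(L² − r² sin²θ); with ω constant, a = ω²·d²x/dθ².
d²x/dθ² = −r cosθ − r²(cos2θ)/√u − r⁴ sin²2θ/(4u^{3/2}),  u = L² − r² sin²θ = 0.0516431 m².
Substituting r = 0.0686 m, L = 0.2333 m, θ = 50.3°: d²x/dθ² = -0.040466 m.
a = ω²·d²x/dθ² = (147)²·(-0.040466) = -874.74 m/s²;  |a| = 874.74 m/s².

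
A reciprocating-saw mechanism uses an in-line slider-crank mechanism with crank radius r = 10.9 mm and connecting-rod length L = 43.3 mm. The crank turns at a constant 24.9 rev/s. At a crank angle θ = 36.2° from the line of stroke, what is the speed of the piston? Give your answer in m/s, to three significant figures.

ω = 2π·24.9 = 156.5 rad/s
For an in-line slider-crank, x = r cosθ + √(L² − r² sin²θ), so v = −rω sinθ·[1 + r cosθ/√(L² − r² sin²θ)].
With r = 0.0109 m, L = 0.0433 m, θ = 36.2°: √(L² − r² sin²θ) = 0.042819 m.
v = −0.0109·156.5·0.59061·[1 + 0.0109·0.80696/0.042819] = -1.2141 m/s.
|v| = 1.2141 m/s.

1.21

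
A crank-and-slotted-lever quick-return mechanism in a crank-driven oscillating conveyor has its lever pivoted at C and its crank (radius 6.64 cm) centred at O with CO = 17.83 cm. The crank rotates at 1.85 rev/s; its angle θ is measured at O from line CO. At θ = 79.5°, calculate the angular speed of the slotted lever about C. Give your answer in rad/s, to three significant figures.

ω = 11.62 rad/s (from 1.85 rev/s).
Crank pin A relative to C: A = (d + r cosθ, r sinθ); lever angle φ = atan2(r sinθ, d + r cosθ).
Differentiating tanφ: φ̇ = rω(d cosθ + r)/(d² + r² + 2dr cosθ).
d² + r² + 2dr cosθ = |CA|² = 0.0405149 m²;  d cosθ + r = +0.098893 m.
|ω_lever| = |0.0664·11.62·+0.098893| / 0.0405149 = 1.8839 rad/s.

1.88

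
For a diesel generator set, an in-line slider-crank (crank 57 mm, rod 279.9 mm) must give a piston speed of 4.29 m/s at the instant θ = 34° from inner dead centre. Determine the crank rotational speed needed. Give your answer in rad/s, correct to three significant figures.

For an in-line slider-crank, |v_piston| = rω|sinθ|·[1 + r cosθ/√(L² − r² sin²θ)].
With r = 0.057 m, L = 0.2799 m, θ = 34°: the bracketed kinematic factor |dx/dθ| = 0.03729 m.
ω = v/|dx/dθ| = 4.29/0.03729 = 115.04 rad/s.

115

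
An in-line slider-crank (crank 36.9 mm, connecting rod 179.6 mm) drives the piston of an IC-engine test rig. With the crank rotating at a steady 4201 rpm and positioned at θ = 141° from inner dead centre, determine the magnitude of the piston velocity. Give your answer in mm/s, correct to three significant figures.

ω = 2π·4201/60 = 439.9 rad/s
For an in-line slider-crank, x = r cosθ + √(L² − r² sin²θ), so v = −rω sinθ·[1 + r cosθ/√(L² − r² sin²θ)].
With r = 0.0369 m, L = 0.1796 m, θ = 141°: √(L² − r² sin²θ) = 0.17809 m.
v = −0.0369·439.9·0.62932·[1 + 0.0369·-0.77715/0.17809] = -8.571 m/s.
|v| = 8.571 m/s = 8571 mm/s.

8570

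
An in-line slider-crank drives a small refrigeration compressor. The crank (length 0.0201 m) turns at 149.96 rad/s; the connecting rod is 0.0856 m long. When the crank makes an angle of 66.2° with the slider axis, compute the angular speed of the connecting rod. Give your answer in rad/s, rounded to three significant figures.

ω = 150 rad/s
The rod makes angle φ with the slider axis where L sinφ = r sinθ; differentiating, L cosφ·φ̇ = r ω cosθ.
L cosφ = √(L² − r² sin²θ) = 0.083601 m.
|ω_rod| = r ω |cosθ| / √(L² − r² sin²θ) = 0.0201·150·0.40355/0.083601 = 14.55 rad/s.

14.5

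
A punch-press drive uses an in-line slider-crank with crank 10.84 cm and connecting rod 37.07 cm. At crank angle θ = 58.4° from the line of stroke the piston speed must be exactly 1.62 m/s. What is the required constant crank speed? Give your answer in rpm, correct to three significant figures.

For an in-line slider-crank, |v_piston| = rω|sinθ|·[1 + r cosθ/√(L² − r² sin²θ)].
With r = 0.1084 m, L = 0.3707 m, θ = 58.4°: the bracketed kinematic factor |dx/dθ| = 0.10693 m.
ω = v/|dx/dθ| = 1.62/0.10693 = 15.149 rad/s.
N = 60ω/(2π) = 144.67 rpm.

145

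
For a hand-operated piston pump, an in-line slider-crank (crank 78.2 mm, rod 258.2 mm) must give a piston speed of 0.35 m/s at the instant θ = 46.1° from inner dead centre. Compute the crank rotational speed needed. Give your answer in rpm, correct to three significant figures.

For an in-line slider-crank, |v_piston| = rω|sinθ|·[1 + r cosθ/√(L² − r² sin²θ)].
With r = 0.0782 m, L = 0.2582 m, θ = 46.1°: the bracketed kinematic factor |dx/dθ| = 0.068473 m.
ω = v/|dx/dθ| = 0.35/0.068473 = 5.1115 rad/s.
N = 60ω/(2π) = 48.811 rpm.

48.8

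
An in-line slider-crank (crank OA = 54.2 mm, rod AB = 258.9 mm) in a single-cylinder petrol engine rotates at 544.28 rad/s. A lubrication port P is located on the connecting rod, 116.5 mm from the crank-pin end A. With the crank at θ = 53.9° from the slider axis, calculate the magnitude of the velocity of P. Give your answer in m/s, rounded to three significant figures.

26.9

ω = 544.3 rad/s.  Crank-pin speed |V_A| = rω = 29.5 m/s, perpendicular to OA.
Rod angle: sinφ = −(r/L) sinθ ⇒ φ = -9.738°; ω_rod = −rω cosθ/√(L²−r²sin²θ) = -68.117 rad/s.
V_P = V_A + ω_rod × AP, with AP = 0.1165 m along the rod.
Components: V_Px = −rω sinθ − a·ω_rod·sinφ = -25.178 m/s;  V_Py = rω cosθ + a·ω_rod·cosφ = +9.56 m/s.
|V_P| = √(V_Px² + V_Py²) = 26.932 m/s.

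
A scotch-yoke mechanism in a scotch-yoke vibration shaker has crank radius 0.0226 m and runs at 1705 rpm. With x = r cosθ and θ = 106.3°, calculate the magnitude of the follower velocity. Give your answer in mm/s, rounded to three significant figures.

3870

ω = 178.5 rad/s (from 1705 rpm).
x = r cosθ ⇒ ẋ = −rω sinθ.
|v| = rω|sinθ| = 0.0226·178.5·|sin 106.3°| = 3.873 m/s = 3873 mm/s.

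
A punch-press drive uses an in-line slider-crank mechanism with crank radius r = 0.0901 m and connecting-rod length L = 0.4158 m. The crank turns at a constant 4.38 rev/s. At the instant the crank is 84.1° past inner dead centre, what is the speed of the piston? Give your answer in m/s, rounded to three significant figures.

ω = 2π·4.38 = 27.52 rad/s
For an in-line slider-crank, x = r cosθ + √(L² − r² sin²θ), so v = −rω sinθ·[1 + r cosθ/√(L² − r² sin²θ)].
With r = 0.0901 m, L = 0.4158 m, θ = 84.1°: √(L² − r² sin²θ) = 0.40603 m.
v = −0.0901·27.52·0.99470·[1 + 0.0901·0.10279/0.40603] = -2.5227 m/s.
|v| = 2.5227 m/s.

2.52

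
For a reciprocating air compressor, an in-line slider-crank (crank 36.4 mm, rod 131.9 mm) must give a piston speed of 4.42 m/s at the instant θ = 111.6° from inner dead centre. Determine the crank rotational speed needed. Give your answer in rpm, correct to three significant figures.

For an in-line slider-crank, |v_piston| = rω|sinθ|·[1 + r cosθ/√(L² − r² sin²θ)].
With r = 0.0364 m, L = 0.1319 m, θ = 111.6°: the bracketed kinematic factor |dx/dθ| = 0.030287 m.
ω = v/|dx/dθ| = 4.42/0.030287 = 145.94 rad/s.
N = 60ω/(2π) = 1393.6 rpm.

1390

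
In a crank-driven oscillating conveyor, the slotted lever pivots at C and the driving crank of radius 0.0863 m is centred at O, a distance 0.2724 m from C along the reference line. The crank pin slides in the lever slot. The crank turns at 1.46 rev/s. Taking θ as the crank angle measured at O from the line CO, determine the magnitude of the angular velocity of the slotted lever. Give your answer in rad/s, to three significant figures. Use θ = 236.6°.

ω = 9.173 rad/s (from 1.46 rev/s).
Crank pin A relative to C: A = (d + r cosθ, r sinθ); lever angle φ = atan2(r sinθ, d + r cosθ).
Differentiating tanφ: φ̇ = rω(d cosθ + r)/(d² + r² + 2dr cosθ).
d² + r² + 2dr cosθ = |CA|² = 0.0557679 m²;  d cosθ + r = -0.063651 m.
|ω_lever| = |0.0863·9.173·-0.063651| / 0.0557679 = 0.90357 rad/s.

0.904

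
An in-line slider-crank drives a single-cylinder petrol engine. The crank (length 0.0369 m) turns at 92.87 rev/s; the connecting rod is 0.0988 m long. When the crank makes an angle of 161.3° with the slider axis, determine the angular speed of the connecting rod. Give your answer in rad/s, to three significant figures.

208

ω = 583.5 rad/s (converted from 92.87 rev/s).
The rod makes angle φ with the slider axis where L sinφ = r sinθ; differentiating, L cosφ·φ̇ = r ω cosθ.
L cosφ = √(L² − r² sin²θ) = 0.098089 m.
|ω_rod| = r ω |cosθ| / √(L² − r² sin²θ) = 0.0369·583.5·0.94721/0.098089 = 207.93 rad/s.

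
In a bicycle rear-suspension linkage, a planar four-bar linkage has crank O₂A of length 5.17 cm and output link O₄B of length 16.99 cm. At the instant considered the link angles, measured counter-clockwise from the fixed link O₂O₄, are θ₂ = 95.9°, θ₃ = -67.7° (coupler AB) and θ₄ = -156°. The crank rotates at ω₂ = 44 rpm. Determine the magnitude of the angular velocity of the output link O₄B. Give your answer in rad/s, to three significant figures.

0.396

ω₂ = 4.608 rad/s (from 44 rpm).
Differentiating the loop-closure r₂e^{iθ₂}+r₃e^{iθ₃}=r₁+r₄e^{iθ₄} gives r₂ω₂e^{iθ₂}+r₃ω₃e^{iθ₃}=r₄ω₄e^{iθ₄}.
Eliminating the other unknown: ω₄ = r₂ω₂ sin(θ₂−θ₃) / [r₄ sin(θ₄−θ₃)].
Numerator sine = +0.28234; denominator sine = -0.99956.
Result = 0.0517·4.608·(+0.28234) / (0.1699·(-0.99956)) = -0.39604 rad/s; magnitude 0.39604 rad/s.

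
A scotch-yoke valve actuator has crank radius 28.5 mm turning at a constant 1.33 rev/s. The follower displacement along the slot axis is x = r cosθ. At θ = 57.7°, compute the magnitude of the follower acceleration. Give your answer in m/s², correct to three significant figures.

1.06

ω = 8.357 rad/s (from 1.33 rev/s).
x = r cosθ ⇒ ẍ = −rω² cosθ (ω constant).
|a| = rω²|cosθ| = 0.0285·(8.357)²·|cos 57.7°| = 1.0635 m/s².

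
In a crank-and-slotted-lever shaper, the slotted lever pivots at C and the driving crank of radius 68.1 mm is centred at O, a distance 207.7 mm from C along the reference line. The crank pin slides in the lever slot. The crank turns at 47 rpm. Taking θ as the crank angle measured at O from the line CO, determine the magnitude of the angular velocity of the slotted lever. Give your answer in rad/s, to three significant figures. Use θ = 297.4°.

0.902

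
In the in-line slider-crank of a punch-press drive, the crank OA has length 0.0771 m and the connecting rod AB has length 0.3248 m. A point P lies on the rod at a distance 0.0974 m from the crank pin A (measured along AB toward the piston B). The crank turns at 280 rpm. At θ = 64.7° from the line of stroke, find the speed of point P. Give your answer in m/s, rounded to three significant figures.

2.21

ω = 29.32 rad/s.  Crank-pin speed |V_A| = rω = 2.2607 m/s, perpendicular to OA.
Rod angle: sinφ = −(r/L) sinθ ⇒ φ = -12.393°; ω_rod = −rω cosθ/√(L²−r²sin²θ) = -3.0455 rad/s.
V_P = V_A + ω_rod × AP, with AP = 0.0974 m along the rod.
Components: V_Px = −rω sinθ − a·ω_rod·sinφ = -2.1075 m/s;  V_Py = rω cosθ + a·ω_rod·cosφ = +0.67641 m/s.
|V_P| = √(V_Px² + V_Py²) = 2.2134 m/s.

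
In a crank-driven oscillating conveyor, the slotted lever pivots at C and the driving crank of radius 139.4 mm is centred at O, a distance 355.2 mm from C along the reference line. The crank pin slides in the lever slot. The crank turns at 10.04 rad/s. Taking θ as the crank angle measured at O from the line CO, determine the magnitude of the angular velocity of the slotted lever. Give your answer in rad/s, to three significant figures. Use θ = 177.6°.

ω = 10.04 rad/s
Crank pin A relative to C: A = (d + r cosθ, r sinθ); lever angle φ = atan2(r sinθ, d + r cosθ).
Differentiating tanφ: φ̇ = rω(d cosθ + r)/(d² + r² + 2dr cosθ).
d² + r² + 2dr cosθ = |CA|² = 0.0466565 m²;  d cosθ + r = -0.21549 m.
|ω_lever| = |0.1394·10.04·-0.21549| / 0.0466565 = 6.4641 rad/s.

6.46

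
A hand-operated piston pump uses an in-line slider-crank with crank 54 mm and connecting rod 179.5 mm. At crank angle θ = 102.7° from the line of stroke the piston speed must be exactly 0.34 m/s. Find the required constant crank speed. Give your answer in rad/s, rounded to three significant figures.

6.93

For an in-line slider-crank, |v_piston| = rω|sinθ|·[1 + r cosθ/√(L² − r² sin²θ)].
With r = 0.054 m, L = 0.1795 m, θ = 102.7°: the bracketed kinematic factor |dx/dθ| = 0.049034 m.
ω = v/|dx/dθ| = 0.34/0.049034 = 6.9339 rad/s.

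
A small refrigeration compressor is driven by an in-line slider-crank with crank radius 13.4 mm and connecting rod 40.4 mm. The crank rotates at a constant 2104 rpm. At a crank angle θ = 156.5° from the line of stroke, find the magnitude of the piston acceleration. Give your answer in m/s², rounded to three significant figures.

ω = 2π·2104/60 = 220.3 rad/s
x(θ) = r cosθ + √(L² − r² sin²θ); with ω constant, a = ω²·d²x/dθ².
d²x/dθ² = −r cosθ − r²(cos2θ)/√u − r⁴ sin²2θ/(4u^{3/2}),  u = L² − r² sin²θ = 0.00160361 m².
Substituting r = 0.0134 m, L = 0.0404 m, θ = 156.5°: d²x/dθ² = +0.0091634 m.
a = ω²·d²x/dθ² = (220.3)²·(+0.0091634) = +444.84 m/s²;  |a| = 444.84 m/s².

445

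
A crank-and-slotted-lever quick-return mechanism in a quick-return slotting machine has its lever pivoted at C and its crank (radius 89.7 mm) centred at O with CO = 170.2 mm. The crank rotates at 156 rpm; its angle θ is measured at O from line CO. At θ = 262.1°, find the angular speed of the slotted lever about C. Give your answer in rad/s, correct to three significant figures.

2.96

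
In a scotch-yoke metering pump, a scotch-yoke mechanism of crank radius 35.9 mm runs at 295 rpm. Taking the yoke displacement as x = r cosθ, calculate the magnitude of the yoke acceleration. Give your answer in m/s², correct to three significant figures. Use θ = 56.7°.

ω = 30.89 rad/s (from 295 rpm).
x = r cosθ ⇒ ẍ = −rω² cosθ (ω constant).
|a| = rω²|cosθ| = 0.0359·(30.89)²·|cos 56.7°| = 18.81 m/s².

18.8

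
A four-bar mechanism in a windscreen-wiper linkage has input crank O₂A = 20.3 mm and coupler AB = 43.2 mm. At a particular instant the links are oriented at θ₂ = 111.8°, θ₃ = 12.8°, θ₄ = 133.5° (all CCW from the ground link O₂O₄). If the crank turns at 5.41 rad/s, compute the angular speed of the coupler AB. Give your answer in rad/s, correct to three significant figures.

ω₂ = 5.41 rad/s
Differentiating the loop-closure r₂e^{iθ₂}+r₃e^{iθ₃}=r₁+r₄e^{iθ₄} gives r₂ω₂e^{iθ₂}+r₃ω₃e^{iθ₃}=r₄ω₄e^{iθ₄}.
Eliminating the other unknown: ω₃ = r₂ω₂ sin(θ₄−θ₂) / [r₃ sin(θ₃−θ₄)].
Numerator sine = +0.36975; denominator sine = -0.85985.
Result = 0.0203·5.41·(+0.36975) / (0.0432·(-0.85985)) = -1.0932 rad/s; magnitude 1.0932 rad/s.

1.09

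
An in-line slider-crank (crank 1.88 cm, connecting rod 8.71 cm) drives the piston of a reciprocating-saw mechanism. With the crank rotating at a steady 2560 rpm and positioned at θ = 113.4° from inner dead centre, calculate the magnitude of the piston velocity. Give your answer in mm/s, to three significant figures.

4220

ω = 2π·2560/60 = 268.1 rad/s
For an in-line slider-crank, x = r cosθ + √(L² − r² sin²θ), so v = −rω sinθ·[1 + r cosθ/√(L² − r² sin²θ)].
With r = 0.0188 m, L = 0.0871 m, θ = 113.4°: √(L² − r² sin²θ) = 0.085374 m.
v = −0.0188·268.1·0.91775·[1 + 0.0188·-0.39715/0.085374] = -4.2209 m/s.
|v| = 4.2209 m/s = 4220.9 mm/s.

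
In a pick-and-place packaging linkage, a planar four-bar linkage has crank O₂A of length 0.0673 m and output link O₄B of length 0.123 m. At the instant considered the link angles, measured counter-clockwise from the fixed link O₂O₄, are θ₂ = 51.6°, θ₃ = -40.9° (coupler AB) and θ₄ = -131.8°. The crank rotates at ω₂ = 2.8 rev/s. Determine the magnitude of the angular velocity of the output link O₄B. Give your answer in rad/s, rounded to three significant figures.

9.62

ω₂ = 17.59 rad/s (from 2.8 rev/s).
Differentiating the loop-closure r₂e^{iθ₂}+r₃e^{iθ₃}=r₁+r₄e^{iθ₄} gives r₂ω₂e^{iθ₂}+r₃ω₃e^{iθ₃}=r₄ω₄e^{iθ₄}.
Eliminating the other unknown: ω₄ = r₂ω₂ sin(θ₂−θ₃) / [r₄ sin(θ₄−θ₃)].
Numerator sine = +0.99905; denominator sine = -0.99988.
Result = 0.0673·17.59·(+0.99905) / (0.123·(-0.99988)) = -9.6181 rad/s; magnitude 9.6181 rad/s.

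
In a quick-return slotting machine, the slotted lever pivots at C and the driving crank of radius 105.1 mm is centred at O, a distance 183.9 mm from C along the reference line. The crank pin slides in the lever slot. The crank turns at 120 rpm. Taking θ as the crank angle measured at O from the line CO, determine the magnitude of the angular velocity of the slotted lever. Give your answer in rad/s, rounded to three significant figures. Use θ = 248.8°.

ω = 12.57 rad/s (from 120 rpm).
Crank pin A relative to C: A = (d + r cosθ, r sinθ); lever angle φ = atan2(r sinθ, d + r cosθ).
Differentiating tanφ: φ̇ = rω(d cosθ + r)/(d² + r² + 2dr cosθ).
d² + r² + 2dr cosθ = |CA|² = 0.0308863 m²;  d cosθ + r = +0.038597 m.
|ω_lever| = |0.1051·12.57·+0.038597| / 0.0308863 = 1.6505 rad/s.

1.65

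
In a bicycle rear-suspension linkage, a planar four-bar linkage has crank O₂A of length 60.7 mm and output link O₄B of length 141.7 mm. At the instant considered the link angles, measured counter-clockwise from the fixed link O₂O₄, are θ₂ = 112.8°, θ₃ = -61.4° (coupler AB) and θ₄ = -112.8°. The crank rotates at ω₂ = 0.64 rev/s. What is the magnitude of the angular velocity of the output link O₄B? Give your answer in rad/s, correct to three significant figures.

0.223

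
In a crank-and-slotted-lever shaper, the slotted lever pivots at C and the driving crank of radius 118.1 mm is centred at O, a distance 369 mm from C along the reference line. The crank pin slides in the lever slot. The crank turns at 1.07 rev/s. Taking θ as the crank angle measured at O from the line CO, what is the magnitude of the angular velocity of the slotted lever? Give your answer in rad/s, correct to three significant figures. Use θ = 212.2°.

2.02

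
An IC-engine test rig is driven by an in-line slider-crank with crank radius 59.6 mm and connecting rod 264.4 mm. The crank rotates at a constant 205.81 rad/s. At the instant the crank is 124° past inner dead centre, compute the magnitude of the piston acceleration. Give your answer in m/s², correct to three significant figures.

1620

ω = 205.8 rad/s
x(θ) = r cosθ + √(L² − r² sin²θ); with ω constant, a = ω²·d²x/dθ².
d²x/dθ² = −r cosθ − r²(cos2θ)/√u − r⁴ sin²2θ/(4u^{3/2}),  u = L² − r² sin²θ = 0.0674659 m².
Substituting r = 0.0596 m, L = 0.2644 m, θ = 124°: d²x/dθ² = +0.038296 m.
a = ω²·d²x/dθ² = (205.8)²·(+0.038296) = +1622.1 m/s²;  |a| = 1622.1 m/s².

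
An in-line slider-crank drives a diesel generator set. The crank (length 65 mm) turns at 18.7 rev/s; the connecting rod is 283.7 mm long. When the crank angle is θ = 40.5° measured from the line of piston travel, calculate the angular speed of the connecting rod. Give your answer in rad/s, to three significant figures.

20.7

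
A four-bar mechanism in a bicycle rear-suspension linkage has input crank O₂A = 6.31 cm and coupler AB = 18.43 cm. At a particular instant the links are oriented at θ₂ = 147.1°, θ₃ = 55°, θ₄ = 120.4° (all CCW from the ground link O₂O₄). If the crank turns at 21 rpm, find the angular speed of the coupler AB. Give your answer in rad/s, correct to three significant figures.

0.372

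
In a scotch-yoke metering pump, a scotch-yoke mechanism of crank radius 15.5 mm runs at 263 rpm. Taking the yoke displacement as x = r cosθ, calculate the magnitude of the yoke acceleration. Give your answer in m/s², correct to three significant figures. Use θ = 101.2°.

2.28

ω = 27.54 rad/s (from 263 rpm).
x = r cosθ ⇒ ẍ = −rω² cosθ (ω constant).
|a| = rω²|cosθ| = 0.0155·(27.54)²·|cos 101.2°| = 2.2836 m/s².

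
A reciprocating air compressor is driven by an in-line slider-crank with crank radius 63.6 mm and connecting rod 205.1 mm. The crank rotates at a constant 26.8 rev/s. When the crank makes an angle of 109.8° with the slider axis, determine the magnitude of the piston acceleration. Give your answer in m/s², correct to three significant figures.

1060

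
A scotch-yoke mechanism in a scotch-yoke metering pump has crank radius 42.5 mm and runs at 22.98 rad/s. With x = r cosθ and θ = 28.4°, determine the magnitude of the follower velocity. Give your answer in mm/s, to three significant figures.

ω = 22.98 rad/s
x = r cosθ ⇒ ẋ = −rω sinθ.
|v| = rω|sinθ| = 0.0425·22.98·|sin 28.4°| = 0.46452 m/s = 464.52 mm/s.

465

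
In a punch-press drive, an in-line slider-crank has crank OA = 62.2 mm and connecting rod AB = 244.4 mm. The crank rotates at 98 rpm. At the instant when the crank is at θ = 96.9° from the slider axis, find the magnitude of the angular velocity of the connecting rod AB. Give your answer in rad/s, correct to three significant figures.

ω = 10.26 rad/s (converted from 98 rpm).
The rod makes angle φ with the slider axis where L sinφ = r sinθ; differentiating, L cosφ·φ̇ = r ω cosθ.
L cosφ = √(L² − r² sin²θ) = 0.23647 m.
|ω_rod| = r ω |cosθ| / √(L² − r² sin²θ) = 0.0622·10.26·0.12014/0.23647 = 0.3243 rad/s.

0.324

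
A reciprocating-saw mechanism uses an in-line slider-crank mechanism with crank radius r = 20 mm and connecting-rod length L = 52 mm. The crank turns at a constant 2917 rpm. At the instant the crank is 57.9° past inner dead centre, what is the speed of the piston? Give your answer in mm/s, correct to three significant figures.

6290

ω = 2π·2917/60 = 305.5 rad/s
For an in-line slider-crank, x = r cosθ + √(L² − r² sin²θ), so v = −rω sinθ·[1 + r cosθ/√(L² − r² sin²θ)].
With r = 0.02 m, L = 0.052 m, θ = 57.9°: √(L² − r² sin²θ) = 0.049163 m.
v = −0.02·305.5·0.84712·[1 + 0.02·0.53140/0.049163] = -6.2942 m/s.
|v| = 6.2942 m/s = 6294.2 mm/s.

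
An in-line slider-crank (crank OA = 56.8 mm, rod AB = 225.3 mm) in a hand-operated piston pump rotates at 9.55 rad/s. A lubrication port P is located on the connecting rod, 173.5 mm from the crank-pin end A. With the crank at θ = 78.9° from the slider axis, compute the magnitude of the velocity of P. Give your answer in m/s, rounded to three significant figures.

0.553

ω = 9.55 rad/s.  Crank-pin speed |V_A| = rω = 0.54244 m/s, perpendicular to OA.
Rod angle: sinφ = −(r/L) sinθ ⇒ φ = -14.323°; ω_rod = −rω cosθ/√(L²−r²sin²θ) = -0.47839 rad/s.
V_P = V_A + ω_rod × AP, with AP = 0.1735 m along the rod.
Components: V_Px = −rω sinθ − a·ω_rod·sinφ = -0.55283 m/s;  V_Py = rω cosθ + a·ω_rod·cosφ = +0.02401 m/s.
|V_P| = √(V_Px² + V_Py²) = 0.55335 m/s.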